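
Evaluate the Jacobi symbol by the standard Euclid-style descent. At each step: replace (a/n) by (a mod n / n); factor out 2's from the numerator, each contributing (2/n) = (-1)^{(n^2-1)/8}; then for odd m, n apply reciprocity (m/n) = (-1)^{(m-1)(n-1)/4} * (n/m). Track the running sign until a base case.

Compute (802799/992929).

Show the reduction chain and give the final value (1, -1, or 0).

-1

flip (802799/992929) -> (992929/802799): both odd, 802799 mod 4 = 3, 992929 mod 4 = 1, so the flip contributes +1; sign now +1
(992929/802799): 992929 mod 802799 = 190130, so (992929/802799) = (190130/802799)
factor out 2^1: 190130 = 2^1·95065; with 802799 mod 8 = 7, (2/802799) = +1; sign now +1; continue with (95065/802799)
flip (95065/802799) -> (802799/95065): both odd, 95065 mod 4 = 1, 802799 mod 4 = 3, so the flip contributes +1; sign now +1
(802799/95065): 802799 mod 95065 = 42279, so (802799/95065) = (42279/95065)
flip (42279/95065) -> (95065/42279): both odd, 42279 mod 4 = 3, 95065 mod 4 = 1, so the flip contributes +1; sign now +1
(95065/42279): 95065 mod 42279 = 10507, so (95065/42279) = (10507/42279)
flip (10507/42279) -> (42279/10507): both odd, 10507 mod 4 = 3, 42279 mod 4 = 3, so the flip contributes -1; sign now -1
(42279/10507): 42279 mod 10507 = 251, so (42279/10507) = (251/10507)
flip (251/10507) -> (10507/251): both odd, 251 mod 4 = 3, 10507 mod 4 = 3, so the flip contributes -1; sign now +1
(10507/251): 10507 mod 251 = 216, so (10507/251) = (216/251)
factor out 2^3: 216 = 2^3·27; with 251 mod 8 = 3, (2/251) = -1; sign now -1; continue with (27/251)
flip (27/251) -> (251/27): both odd, 27 mod 4 = 3, 251 mod 4 = 3, so the flip contributes -1; sign now +1
(251/27): 251 mod 27 = 8, so (251/27) = (8/27)
factor out 2^3: 8 = 2^3·1; with 27 mod 8 = 3, (2/27) = -1; sign now -1; continue with (1/27)
reached (1/27) = 1, so the symbol is -1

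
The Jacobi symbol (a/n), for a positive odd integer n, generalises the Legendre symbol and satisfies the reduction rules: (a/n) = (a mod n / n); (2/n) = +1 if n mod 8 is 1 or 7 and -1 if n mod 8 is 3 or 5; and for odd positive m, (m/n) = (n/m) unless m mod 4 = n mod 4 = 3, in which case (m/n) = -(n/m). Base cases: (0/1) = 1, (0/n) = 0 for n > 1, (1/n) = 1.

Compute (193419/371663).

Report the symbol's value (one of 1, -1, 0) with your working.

reciprocity: (193419/371663) = -1·(371663/193419) since 193419 mod 4 = 3, 371663 mod 4 = 3; sign now -1
(371663/193419) = (178244/193419)   [reduce mod 193419]
178244 = 2^2·44561; (2/193419) = -1 since 193419 mod 8 = 3, so (178244/193419) = (-1)^2·(44561/193419); sign now -1
reciprocity: (44561/193419) = +1·(193419/44561) since 44561 mod 4 = 1, 193419 mod 4 = 3; sign now -1
(193419/44561) = (15175/44561)   [reduce mod 44561]
reciprocity: (15175/44561) = +1·(44561/15175) since 15175 mod 4 = 3, 44561 mod 4 = 1; sign now -1
(44561/15175) = (14211/15175)   [reduce mod 15175]
reciprocity: (14211/15175) = -1·(15175/14211) since 14211 mod 4 = 3, 15175 mod 4 = 3; sign now +1
(15175/14211) = (964/14211)   [reduce mod 14211]
964 = 2^2·241; (2/14211) = -1 since 14211 mod 8 = 3, so (964/14211) = (-1)^2·(241/14211); sign now +1
reciprocity: (241/14211) = +1·(14211/241) since 241 mod 4 = 1, 14211 mod 4 = 3; sign now +1
(14211/241) = (233/241)   [reduce mod 241]
reciprocity: (233/241) = +1·(241/233) since 233 mod 4 = 1, 241 mod 4 = 1; sign now +1
(241/233) = (8/233)   [reduce mod 233]
8 = 2^3·1; (2/233) = +1 since 233 mod 8 = 1, so (8/233) = (+1)^3·(1/233); sign now +1
(1/233) = 1; final value = sign = +1

1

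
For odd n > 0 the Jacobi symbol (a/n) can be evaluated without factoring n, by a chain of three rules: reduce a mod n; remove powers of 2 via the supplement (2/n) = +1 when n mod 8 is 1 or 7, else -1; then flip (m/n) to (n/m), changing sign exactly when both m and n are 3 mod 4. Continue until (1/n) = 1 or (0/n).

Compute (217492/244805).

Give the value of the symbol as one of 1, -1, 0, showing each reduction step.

217492 = 2^2·54373; (2/244805) = -1 since 244805 mod 8 = 5, so (217492/244805) = (-1)^2·(54373/244805); sign now +1
reciprocity: (54373/244805) = +1·(244805/54373) since 54373 mod 4 = 1, 244805 mod 4 = 1; sign now +1
(244805/54373) = (27313/54373)   [reduce mod 54373]
reciprocity: (27313/54373) = +1·(54373/27313) since 27313 mod 4 = 1, 54373 mod 4 = 1; sign now +1
(54373/27313) = (27060/27313)   [reduce mod 27313]
27060 = 2^2·6765; (2/27313) = +1 since 27313 mod 8 = 1, so (27060/27313) = (+1)^2·(6765/27313); sign now +1
reciprocity: (6765/27313) = +1·(27313/6765) since 6765 mod 4 = 1, 27313 mod 4 = 1; sign now +1
(27313/6765) = (253/6765)   [reduce mod 6765]
reciprocity: (253/6765) = +1·(6765/253) since 253 mod 4 = 1, 6765 mod 4 = 1; sign now +1
(6765/253) = (187/253)   [reduce mod 253]
reciprocity: (187/253) = +1·(253/187) since 187 mod 4 = 3, 253 mod 4 = 1; sign now +1
(253/187) = (66/187)   [reduce mod 187]
66 = 2^1·33; (2/187) = -1 since 187 mod 8 = 3, so (66/187) = (-1)^1·(33/187); sign now -1
reciprocity: (33/187) = +1·(187/33) since 33 mod 4 = 1, 187 mod 4 = 3; sign now -1
(187/33) = (22/33)   [reduce mod 33]
22 = 2^1·11; (2/33) = +1 since 33 mod 8 = 1, so (22/33) = (+1)^1·(11/33); sign now -1
reciprocity: (11/33) = +1·(33/11) since 11 mod 4 = 3, 33 mod 4 = 1; sign now -1
(33/11) = (0/11)   [reduce mod 11]
(0/11) = 0   [gcd(a, n) > 1]; final value = 0

0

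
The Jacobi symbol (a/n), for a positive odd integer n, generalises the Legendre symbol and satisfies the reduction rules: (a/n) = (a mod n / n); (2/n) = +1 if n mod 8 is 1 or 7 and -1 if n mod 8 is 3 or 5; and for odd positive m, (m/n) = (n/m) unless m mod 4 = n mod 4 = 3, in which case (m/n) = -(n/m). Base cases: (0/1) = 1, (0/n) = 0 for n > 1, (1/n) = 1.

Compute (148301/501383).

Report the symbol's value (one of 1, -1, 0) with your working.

-1

flip (148301/501383) -> (501383/148301): both odd, 148301 mod 4 = 1, 501383 mod 4 = 3, so the flip contributes +1; sign now +1
(501383/148301): 501383 mod 148301 = 56480, so (501383/148301) = (56480/148301)
factor out 2^5: 56480 = 2^5·1765; with 148301 mod 8 = 5, (2/148301) = -1; sign now -1; continue with (1765/148301)
flip (1765/148301) -> (148301/1765): both odd, 1765 mod 4 = 1, 148301 mod 4 = 1, so the flip contributes +1; sign now -1
(148301/1765): 148301 mod 1765 = 41, so (148301/1765) = (41/1765)
flip (41/1765) -> (1765/41): both odd, 41 mod 4 = 1, 1765 mod 4 = 1, so the flip contributes +1; sign now -1
(1765/41): 1765 mod 41 = 2, so (1765/41) = (2/41)
factor out 2^1: 2 = 2^1·1; with 41 mod 8 = 1, (2/41) = +1; sign now -1; continue with (1/41)
reached (1/41) = 1, so the symbol is -1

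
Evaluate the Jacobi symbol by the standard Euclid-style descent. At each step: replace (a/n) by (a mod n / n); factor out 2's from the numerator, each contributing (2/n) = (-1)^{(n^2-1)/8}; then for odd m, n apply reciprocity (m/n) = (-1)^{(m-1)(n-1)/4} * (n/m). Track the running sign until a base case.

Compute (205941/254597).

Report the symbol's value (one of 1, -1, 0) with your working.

flip (205941/254597) -> (254597/205941): both odd, 205941 mod 4 = 1, 254597 mod 4 = 1, so the flip contributes +1; sign now +1
(254597/205941): 254597 mod 205941 = 48656, so (254597/205941) = (48656/205941)
factor out 2^4: 48656 = 2^4·3041; with 205941 mod 8 = 5, (2/205941) = -1; sign now +1; continue with (3041/205941)
flip (3041/205941) -> (205941/3041): both odd, 3041 mod 4 = 1, 205941 mod 4 = 1, so the flip contributes +1; sign now +1
(205941/3041): 205941 mod 3041 = 2194, so (205941/3041) = (2194/3041)
factor out 2^1: 2194 = 2^1·1097; with 3041 mod 8 = 1, (2/3041) = +1; sign now +1; continue with (1097/3041)
flip (1097/3041) -> (3041/1097): both odd, 1097 mod 4 = 1, 3041 mod 4 = 1, so the flip contributes +1; sign now +1
(3041/1097): 3041 mod 1097 = 847, so (3041/1097) = (847/1097)
flip (847/1097) -> (1097/847): both odd, 847 mod 4 = 3, 1097 mod 4 = 1, so the flip contributes +1; sign now +1
(1097/847): 1097 mod 847 = 250, so (1097/847) = (250/847)
factor out 2^1: 250 = 2^1·125; with 847 mod 8 = 7, (2/847) = +1; sign now +1; continue with (125/847)
flip (125/847) -> (847/125): both odd, 125 mod 4 = 1, 847 mod 4 = 3, so the flip contributes +1; sign now +1
(847/125): 847 mod 125 = 97, so (847/125) = (97/125)
flip (97/125) -> (125/97): both odd, 97 mod 4 = 1, 125 mod 4 = 1, so the flip contributes +1; sign now +1
(125/97): 125 mod 97 = 28, so (125/97) = (28/97)
factor out 2^2: 28 = 2^2·7; with 97 mod 8 = 1, (2/97) = +1; sign now +1; continue with (7/97)
flip (7/97) -> (97/7): both odd, 7 mod 4 = 3, 97 mod 4 = 1, so the flip contributes +1; sign now +1
(97/7): 97 mod 7 = 6, so (97/7) = (6/7)
factor out 2^1: 6 = 2^1·3; with 7 mod 8 = 7, (2/7) = +1; sign now +1; continue with (3/7)
flip (3/7) -> (7/3): both odd, 3 mod 4 = 3, 7 mod 4 = 3, so the flip contributes -1; sign now -1
(7/3): 7 mod 3 = 1, so (7/3) = (1/3)
reached (1/3) = 1, so the symbol is -1

-1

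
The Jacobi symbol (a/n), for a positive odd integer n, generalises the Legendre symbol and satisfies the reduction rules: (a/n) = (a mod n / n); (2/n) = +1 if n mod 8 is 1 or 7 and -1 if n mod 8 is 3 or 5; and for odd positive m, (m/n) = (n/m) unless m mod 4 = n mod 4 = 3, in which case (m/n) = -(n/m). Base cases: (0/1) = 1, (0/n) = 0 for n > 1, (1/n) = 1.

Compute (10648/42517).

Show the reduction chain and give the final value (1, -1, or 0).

10648 = 2^3·1331; (2/42517) = -1 since 42517 mod 8 = 5, so (10648/42517) = (-1)^3·(1331/42517); sign now -1
reciprocity: (1331/42517) = +1·(42517/1331) since 1331 mod 4 = 3, 42517 mod 4 = 1; sign now -1
(42517/1331) = (1256/1331)   [reduce mod 1331]
1256 = 2^3·157; (2/1331) = -1 since 1331 mod 8 = 3, so (1256/1331) = (-1)^3·(157/1331); sign now +1
reciprocity: (157/1331) = +1·(1331/157) since 157 mod 4 = 1, 1331 mod 4 = 3; sign now +1
(1331/157) = (75/157)   [reduce mod 157]
reciprocity: (75/157) = +1·(157/75) since 75 mod 4 = 3, 157 mod 4 = 1; sign now +1
(157/75) = (7/75)   [reduce mod 75]
reciprocity: (7/75) = -1·(75/7) since 7 mod 4 = 3, 75 mod 4 = 3; sign now -1
(75/7) = (5/7)   [reduce mod 7]
reciprocity: (5/7) = +1·(7/5) since 5 mod 4 = 1, 7 mod 4 = 3; sign now -1
(7/5) = (2/5)   [reduce mod 5]
2 = 2^1·1; (2/5) = -1 since 5 mod 8 = 5, so (2/5) = (-1)^1·(1/5); sign now +1
(1/5) = 1; final value = sign = +1

1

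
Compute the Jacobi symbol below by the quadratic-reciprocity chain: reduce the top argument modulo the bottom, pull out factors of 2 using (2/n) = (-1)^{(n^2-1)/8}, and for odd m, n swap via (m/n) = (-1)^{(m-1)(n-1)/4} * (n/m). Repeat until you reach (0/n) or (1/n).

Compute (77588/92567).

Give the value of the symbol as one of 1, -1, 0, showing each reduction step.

-1

factor out 2^2: 77588 = 2^2·19397; with 92567 mod 8 = 7, (2/92567) = +1; sign now +1; continue with (19397/92567)
flip (19397/92567) -> (92567/19397): both odd, 19397 mod 4 = 1, 92567 mod 4 = 3, so the flip contributes +1; sign now +1
(92567/19397): 92567 mod 19397 = 14979, so (92567/19397) = (14979/19397)
flip (14979/19397) -> (19397/14979): both odd, 14979 mod 4 = 3, 19397 mod 4 = 1, so the flip contributes +1; sign now +1
(19397/14979): 19397 mod 14979 = 4418, so (19397/14979) = (4418/14979)
factor out 2^1: 4418 = 2^1·2209; with 14979 mod 8 = 3, (2/14979) = -1; sign now -1; continue with (2209/14979)
flip (2209/14979) -> (14979/2209): both odd, 2209 mod 4 = 1, 14979 mod 4 = 3, so the flip contributes +1; sign now -1
(14979/2209): 14979 mod 2209 = 1725, so (14979/2209) = (1725/2209)
flip (1725/2209) -> (2209/1725): both odd, 1725 mod 4 = 1, 2209 mod 4 = 1, so the flip contributes +1; sign now -1
(2209/1725): 2209 mod 1725 = 484, so (2209/1725) = (484/1725)
factor out 2^2: 484 = 2^2·121; with 1725 mod 8 = 5, (2/1725) = -1; sign now -1; continue with (121/1725)
flip (121/1725) -> (1725/121): both odd, 121 mod 4 = 1, 1725 mod 4 = 1, so the flip contributes +1; sign now -1
(1725/121): 1725 mod 121 = 31, so (1725/121) = (31/121)
flip (31/121) -> (121/31): both odd, 31 mod 4 = 3, 121 mod 4 = 1, so the flip contributes +1; sign now -1
(121/31): 121 mod 31 = 28, so (121/31) = (28/31)
factor out 2^2: 28 = 2^2·7; with 31 mod 8 = 7, (2/31) = +1; sign now -1; continue with (7/31)
flip (7/31) -> (31/7): both odd, 7 mod 4 = 3, 31 mod 4 = 3, so the flip contributes -1; sign now +1
(31/7): 31 mod 7 = 3, so (31/7) = (3/7)
flip (3/7) -> (7/3): both odd, 3 mod 4 = 3, 7 mod 4 = 3, so the flip contributes -1; sign now -1
(7/3): 7 mod 3 = 1, so (7/3) = (1/3)
reached (1/3) = 1, so the symbol is -1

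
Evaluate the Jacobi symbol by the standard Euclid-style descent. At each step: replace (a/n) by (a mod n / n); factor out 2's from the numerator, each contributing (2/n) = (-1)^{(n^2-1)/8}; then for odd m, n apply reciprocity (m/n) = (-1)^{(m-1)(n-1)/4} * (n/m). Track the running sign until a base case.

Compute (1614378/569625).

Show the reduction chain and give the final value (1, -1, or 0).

0

(1614378/569625): 1614378 mod 569625 = 475128, so (1614378/569625) = (475128/569625)
factor out 2^3: 475128 = 2^3·59391; with 569625 mod 8 = 1, (2/569625) = +1; sign now +1; continue with (59391/569625)
flip (59391/569625) -> (569625/59391): both odd, 59391 mod 4 = 3, 569625 mod 4 = 1, so the flip contributes +1; sign now +1
(569625/59391): 569625 mod 59391 = 35106, so (569625/59391) = (35106/59391)
factor out 2^1: 35106 = 2^1·17553; with 59391 mod 8 = 7, (2/59391) = +1; sign now +1; continue with (17553/59391)
flip (17553/59391) -> (59391/17553): both odd, 17553 mod 4 = 1, 59391 mod 4 = 3, so the flip contributes +1; sign now +1
(59391/17553): 59391 mod 17553 = 6732, so (59391/17553) = (6732/17553)
factor out 2^2: 6732 = 2^2·1683; with 17553 mod 8 = 1, (2/17553) = +1; sign now +1; continue with (1683/17553)
flip (1683/17553) -> (17553/1683): both odd, 1683 mod 4 = 3, 17553 mod 4 = 1, so the flip contributes +1; sign now +1
(17553/1683): 17553 mod 1683 = 723, so (17553/1683) = (723/1683)
flip (723/1683) -> (1683/723): both odd, 723 mod 4 = 3, 1683 mod 4 = 3, so the flip contributes -1; sign now -1
(1683/723): 1683 mod 723 = 237, so (1683/723) = (237/723)
flip (237/723) -> (723/237): both odd, 237 mod 4 = 1, 723 mod 4 = 3, so the flip contributes +1; sign now -1
(723/237): 723 mod 237 = 12, so (723/237) = (12/237)
factor out 2^2: 12 = 2^2·3; with 237 mod 8 = 5, (2/237) = -1; sign now -1; continue with (3/237)
flip (3/237) -> (237/3): both odd, 3 mod 4 = 3, 237 mod 4 = 1, so the flip contributes +1; sign now -1
(237/3): 237 mod 3 = 0, so (237/3) = (0/3)
reached (0/3); gcd(a, n) > 1, so (0/3) = 0 and the symbol is 0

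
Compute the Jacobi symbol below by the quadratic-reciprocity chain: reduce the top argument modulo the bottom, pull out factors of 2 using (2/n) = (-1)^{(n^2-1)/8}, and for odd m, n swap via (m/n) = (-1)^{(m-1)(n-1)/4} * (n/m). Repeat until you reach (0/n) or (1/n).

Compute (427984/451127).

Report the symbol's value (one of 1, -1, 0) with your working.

factor out 2^4: 427984 = 2^4·26749; with 451127 mod 8 = 7, (2/451127) = +1; sign now +1; continue with (26749/451127)
flip (26749/451127) -> (451127/26749): both odd, 26749 mod 4 = 1, 451127 mod 4 = 3, so the flip contributes +1; sign now +1
(451127/26749): 451127 mod 26749 = 23143, so (451127/26749) = (23143/26749)
flip (23143/26749) -> (26749/23143): both odd, 23143 mod 4 = 3, 26749 mod 4 = 1, so the flip contributes +1; sign now +1
(26749/23143): 26749 mod 23143 = 3606, so (26749/23143) = (3606/23143)
factor out 2^1: 3606 = 2^1·1803; with 23143 mod 8 = 7, (2/23143) = +1; sign now +1; continue with (1803/23143)
flip (1803/23143) -> (23143/1803): both odd, 1803 mod 4 = 3, 23143 mod 4 = 3, so the flip contributes -1; sign now -1
(23143/1803): 23143 mod 1803 = 1507, so (23143/1803) = (1507/1803)
flip (1507/1803) -> (1803/1507): both odd, 1507 mod 4 = 3, 1803 mod 4 = 3, so the flip contributes -1; sign now +1
(1803/1507): 1803 mod 1507 = 296, so (1803/1507) = (296/1507)
factor out 2^3: 296 = 2^3·37; with 1507 mod 8 = 3, (2/1507) = -1; sign now -1; continue with (37/1507)
flip (37/1507) -> (1507/37): both odd, 37 mod 4 = 1, 1507 mod 4 = 3, so the flip contributes +1; sign now -1
(1507/37): 1507 mod 37 = 27, so (1507/37) = (27/37)
flip (27/37) -> (37/27): both odd, 27 mod 4 = 3, 37 mod 4 = 1, so the flip contributes +1; sign now -1
(37/27): 37 mod 27 = 10, so (37/27) = (10/27)
factor out 2^1: 10 = 2^1·5; with 27 mod 8 = 3, (2/27) = -1; sign now +1; continue with (5/27)
flip (5/27) -> (27/5): both odd, 5 mod 4 = 1, 27 mod 4 = 3, so the flip contributes +1; sign now +1
(27/5): 27 mod 5 = 2, so (27/5) = (2/5)
factor out 2^1: 2 = 2^1·1; with 5 mod 8 = 5, (2/5) = -1; sign now -1; continue with (1/5)
reached (1/5) = 1, so the symbol is -1

-1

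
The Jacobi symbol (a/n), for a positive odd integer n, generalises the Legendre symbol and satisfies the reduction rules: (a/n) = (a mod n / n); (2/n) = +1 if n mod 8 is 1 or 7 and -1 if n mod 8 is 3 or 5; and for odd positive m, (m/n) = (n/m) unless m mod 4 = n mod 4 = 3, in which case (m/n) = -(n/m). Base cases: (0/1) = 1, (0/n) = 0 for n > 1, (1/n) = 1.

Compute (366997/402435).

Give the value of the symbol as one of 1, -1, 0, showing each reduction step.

flip (366997/402435) -> (402435/366997): both odd, 366997 mod 4 = 1, 402435 mod 4 = 3, so the flip contributes +1; sign now +1
(402435/366997): 402435 mod 366997 = 35438, so (402435/366997) = (35438/366997)
factor out 2^1: 35438 = 2^1·17719; with 366997 mod 8 = 5, (2/366997) = -1; sign now -1; continue with (17719/366997)
flip (17719/366997) -> (366997/17719): both odd, 17719 mod 4 = 3, 366997 mod 4 = 1, so the flip contributes +1; sign now -1
(366997/17719): 366997 mod 17719 = 12617, so (366997/17719) = (12617/17719)
flip (12617/17719) -> (17719/12617): both odd, 12617 mod 4 = 1, 17719 mod 4 = 3, so the flip contributes +1; sign now -1
(17719/12617): 17719 mod 12617 = 5102, so (17719/12617) = (5102/12617)
factor out 2^1: 5102 = 2^1·2551; with 12617 mod 8 = 1, (2/12617) = +1; sign now -1; continue with (2551/12617)
flip (2551/12617) -> (12617/2551): both odd, 2551 mod 4 = 3, 12617 mod 4 = 1, so the flip contributes +1; sign now -1
(12617/2551): 12617 mod 2551 = 2413, so (12617/2551) = (2413/2551)
flip (2413/2551) -> (2551/2413): both odd, 2413 mod 4 = 1, 2551 mod 4 = 3, so the flip contributes +1; sign now -1
(2551/2413): 2551 mod 2413 = 138, so (2551/2413) = (138/2413)
factor out 2^1: 138 = 2^1·69; with 2413 mod 8 = 5, (2/2413) = -1; sign now +1; continue with (69/2413)
flip (69/2413) -> (2413/69): both odd, 69 mod 4 = 1, 2413 mod 4 = 1, so the flip contributes +1; sign now +1
(2413/69): 2413 mod 69 = 67, so (2413/69) = (67/69)
flip (67/69) -> (69/67): both odd, 67 mod 4 = 3, 69 mod 4 = 1, so the flip contributes +1; sign now +1
(69/67): 69 mod 67 = 2, so (69/67) = (2/67)
factor out 2^1: 2 = 2^1·1; with 67 mod 8 = 3, (2/67) = -1; sign now -1; continue with (1/67)
reached (1/67) = 1, so the symbol is -1

-1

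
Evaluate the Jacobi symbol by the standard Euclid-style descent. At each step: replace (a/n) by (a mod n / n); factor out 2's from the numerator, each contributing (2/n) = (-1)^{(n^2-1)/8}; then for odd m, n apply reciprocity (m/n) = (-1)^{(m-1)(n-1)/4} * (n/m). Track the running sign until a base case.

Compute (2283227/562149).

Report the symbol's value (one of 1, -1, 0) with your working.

(2283227/562149) = (34631/562149)   [reduce mod 562149]
reciprocity: (34631/562149) = +1·(562149/34631) since 34631 mod 4 = 3, 562149 mod 4 = 1; sign now +1
(562149/34631) = (8053/34631)   [reduce mod 34631]
reciprocity: (8053/34631) = +1·(34631/8053) since 8053 mod 4 = 1, 34631 mod 4 = 3; sign now +1
(34631/8053) = (2419/8053)   [reduce mod 8053]
reciprocity: (2419/8053) = +1·(8053/2419) since 2419 mod 4 = 3, 8053 mod 4 = 1; sign now +1
(8053/2419) = (796/2419)   [reduce mod 2419]
796 = 2^2·199; (2/2419) = -1 since 2419 mod 8 = 3, so (796/2419) = (-1)^2·(199/2419); sign now +1
reciprocity: (199/2419) = -1·(2419/199) since 199 mod 4 = 3, 2419 mod 4 = 3; sign now -1
(2419/199) = (31/199)   [reduce mod 199]
reciprocity: (31/199) = -1·(199/31) since 31 mod 4 = 3, 199 mod 4 = 3; sign now +1
(199/31) = (13/31)   [reduce mod 31]
reciprocity: (13/31) = +1·(31/13) since 13 mod 4 = 1, 31 mod 4 = 3; sign now +1
(31/13) = (5/13)   [reduce mod 13]
reciprocity: (5/13) = +1·(13/5) since 5 mod 4 = 1, 13 mod 4 = 1; sign now +1
(13/5) = (3/5)   [reduce mod 5]
reciprocity: (3/5) = +1·(5/3) since 3 mod 4 = 3, 5 mod 4 = 1; sign now +1
(5/3) = (2/3)   [reduce mod 3]
2 = 2^1·1; (2/3) = -1 since 3 mod 8 = 3, so (2/3) = (-1)^1·(1/3); sign now -1
(1/3) = 1; final value = sign = -1

-1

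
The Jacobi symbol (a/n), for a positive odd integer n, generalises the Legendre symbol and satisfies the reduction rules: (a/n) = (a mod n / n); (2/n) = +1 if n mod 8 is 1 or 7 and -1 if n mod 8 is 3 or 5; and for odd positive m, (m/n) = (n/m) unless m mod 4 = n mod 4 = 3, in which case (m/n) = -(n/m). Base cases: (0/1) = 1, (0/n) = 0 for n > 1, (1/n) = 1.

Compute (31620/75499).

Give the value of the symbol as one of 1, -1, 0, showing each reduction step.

factor out 2^2: 31620 = 2^2·7905; with 75499 mod 8 = 3, (2/75499) = -1; sign now +1; continue with (7905/75499)
flip (7905/75499) -> (75499/7905): both odd, 7905 mod 4 = 1, 75499 mod 4 = 3, so the flip contributes +1; sign now +1
(75499/7905): 75499 mod 7905 = 4354, so (75499/7905) = (4354/7905)
factor out 2^1: 4354 = 2^1·2177; with 7905 mod 8 = 1, (2/7905) = +1; sign now +1; continue with (2177/7905)
flip (2177/7905) -> (7905/2177): both odd, 2177 mod 4 = 1, 7905 mod 4 = 1, so the flip contributes +1; sign now +1
(7905/2177): 7905 mod 2177 = 1374, so (7905/2177) = (1374/2177)
factor out 2^1: 1374 = 2^1·687; with 2177 mod 8 = 1, (2/2177) = +1; sign now +1; continue with (687/2177)
flip (687/2177) -> (2177/687): both odd, 687 mod 4 = 3, 2177 mod 4 = 1, so the flip contributes +1; sign now +1
(2177/687): 2177 mod 687 = 116, so (2177/687) = (116/687)
factor out 2^2: 116 = 2^2·29; with 687 mod 8 = 7, (2/687) = +1; sign now +1; continue with (29/687)
flip (29/687) -> (687/29): both odd, 29 mod 4 = 1, 687 mod 4 = 3, so the flip contributes +1; sign now +1
(687/29): 687 mod 29 = 20, so (687/29) = (20/29)
factor out 2^2: 20 = 2^2·5; with 29 mod 8 = 5, (2/29) = -1; sign now +1; continue with (5/29)
flip (5/29) -> (29/5): both odd, 5 mod 4 = 1, 29 mod 4 = 1, so the flip contributes +1; sign now +1
(29/5): 29 mod 5 = 4, so (29/5) = (4/5)
factor out 2^2: 4 = 2^2·1; with 5 mod 8 = 5, (2/5) = -1; sign now +1; continue with (1/5)
reached (1/5) = 1, so the symbol is +1

1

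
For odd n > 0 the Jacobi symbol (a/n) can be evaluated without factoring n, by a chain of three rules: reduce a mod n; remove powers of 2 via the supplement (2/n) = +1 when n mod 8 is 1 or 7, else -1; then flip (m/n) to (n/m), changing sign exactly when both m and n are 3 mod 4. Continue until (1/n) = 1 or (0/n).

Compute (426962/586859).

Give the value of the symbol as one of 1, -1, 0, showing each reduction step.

426962 = 2^1·213481; (2/586859) = -1 since 586859 mod 8 = 3, so (426962/586859) = (-1)^1·(213481/586859); sign now -1
reciprocity: (213481/586859) = +1·(586859/213481) since 213481 mod 4 = 1, 586859 mod 4 = 3; sign now -1
(586859/213481) = (159897/213481)   [reduce mod 213481]
reciprocity: (159897/213481) = +1·(213481/159897) since 159897 mod 4 = 1, 213481 mod 4 = 1; sign now -1
(213481/159897) = (53584/159897)   [reduce mod 159897]
53584 = 2^4·3349; (2/159897) = +1 since 159897 mod 8 = 1, so (53584/159897) = (+1)^4·(3349/159897); sign now -1
reciprocity: (3349/159897) = +1·(159897/3349) since 3349 mod 4 = 1, 159897 mod 4 = 1; sign now -1
(159897/3349) = (2494/3349)   [reduce mod 3349]
2494 = 2^1·1247; (2/3349) = -1 since 3349 mod 8 = 5, so (2494/3349) = (-1)^1·(1247/3349); sign now +1
reciprocity: (1247/3349) = +1·(3349/1247) since 1247 mod 4 = 3, 3349 mod 4 = 1; sign now +1
(3349/1247) = (855/1247)   [reduce mod 1247]
reciprocity: (855/1247) = -1·(1247/855) since 855 mod 4 = 3, 1247 mod 4 = 3; sign now -1
(1247/855) = (392/855)   [reduce mod 855]
392 = 2^3·49; (2/855) = +1 since 855 mod 8 = 7, so (392/855) = (+1)^3·(49/855); sign now -1
reciprocity: (49/855) = +1·(855/49) since 49 mod 4 = 1, 855 mod 4 = 3; sign now -1
(855/49) = (22/49)   [reduce mod 49]
22 = 2^1·11; (2/49) = +1 since 49 mod 8 = 1, so (22/49) = (+1)^1·(11/49); sign now -1
reciprocity: (11/49) = +1·(49/11) since 11 mod 4 = 3, 49 mod 4 = 1; sign now -1
(49/11) = (5/11)   [reduce mod 11]
reciprocity: (5/11) = +1·(11/5) since 5 mod 4 = 1, 11 mod 4 = 3; sign now -1
(11/5) = (1/5)   [reduce mod 5]
(1/5) = 1; final value = sign = -1

-1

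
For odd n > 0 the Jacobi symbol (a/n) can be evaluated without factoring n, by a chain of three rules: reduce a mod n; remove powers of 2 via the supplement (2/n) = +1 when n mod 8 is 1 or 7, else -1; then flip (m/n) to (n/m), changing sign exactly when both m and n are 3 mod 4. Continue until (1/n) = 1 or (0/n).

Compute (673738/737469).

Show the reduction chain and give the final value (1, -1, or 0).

673738 = 2^1·336869; (2/737469) = -1 since 737469 mod 8 = 5, so (673738/737469) = (-1)^1·(336869/737469); sign now -1
reciprocity: (336869/737469) = +1·(737469/336869) since 336869 mod 4 = 1, 737469 mod 4 = 1; sign now -1
(737469/336869) = (63731/336869)   [reduce mod 336869]
reciprocity: (63731/336869) = +1·(336869/63731) since 63731 mod 4 = 3, 336869 mod 4 = 1; sign now -1
(336869/63731) = (18214/63731)   [reduce mod 63731]
18214 = 2^1·9107; (2/63731) = -1 since 63731 mod 8 = 3, so (18214/63731) = (-1)^1·(9107/63731); sign now +1
reciprocity: (9107/63731) = -1·(63731/9107) since 9107 mod 4 = 3, 63731 mod 4 = 3; sign now -1
(63731/9107) = (9089/9107)   [reduce mod 9107]
reciprocity: (9089/9107) = +1·(9107/9089) since 9089 mod 4 = 1, 9107 mod 4 = 3; sign now -1
(9107/9089) = (18/9089)   [reduce mod 9089]
18 = 2^1·9; (2/9089) = +1 since 9089 mod 8 = 1, so (18/9089) = (+1)^1·(9/9089); sign now -1
reciprocity: (9/9089) = +1·(9089/9) since 9 mod 4 = 1, 9089 mod 4 = 1; sign now -1
(9089/9) = (8/9)   [reduce mod 9]
8 = 2^3·1; (2/9) = +1 since 9 mod 8 = 1, so (8/9) = (+1)^3·(1/9); sign now -1
(1/9) = 1; final value = sign = -1

-1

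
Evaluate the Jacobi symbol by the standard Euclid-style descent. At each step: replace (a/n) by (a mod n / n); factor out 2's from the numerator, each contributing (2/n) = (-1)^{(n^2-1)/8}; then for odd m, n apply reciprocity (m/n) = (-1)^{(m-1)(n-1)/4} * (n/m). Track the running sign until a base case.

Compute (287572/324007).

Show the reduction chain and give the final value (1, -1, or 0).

287572 = 2^2·71893; (2/324007) = +1 since 324007 mod 8 = 7, so (287572/324007) = (+1)^2·(71893/324007); sign now +1
reciprocity: (71893/324007) = +1·(324007/71893) since 71893 mod 4 = 1, 324007 mod 4 = 3; sign now +1
(324007/71893) = (36435/71893)   [reduce mod 71893]
reciprocity: (36435/71893) = +1·(71893/36435) since 36435 mod 4 = 3, 71893 mod 4 = 1; sign now +1
(71893/36435) = (35458/36435)   [reduce mod 36435]
35458 = 2^1·17729; (2/36435) = -1 since 36435 mod 8 = 3, so (35458/36435) = (-1)^1·(17729/36435); sign now -1
reciprocity: (17729/36435) = +1·(36435/17729) since 17729 mod 4 = 1, 36435 mod 4 = 3; sign now -1
(36435/17729) = (977/17729)   [reduce mod 17729]
reciprocity: (977/17729) = +1·(17729/977) since 977 mod 4 = 1, 17729 mod 4 = 1; sign now -1
(17729/977) = (143/977)   [reduce mod 977]
reciprocity: (143/977) = +1·(977/143) since 143 mod 4 = 3, 977 mod 4 = 1; sign now -1
(977/143) = (119/143)   [reduce mod 143]
reciprocity: (119/143) = -1·(143/119) since 119 mod 4 = 3, 143 mod 4 = 3; sign now +1
(143/119) = (24/119)   [reduce mod 119]
24 = 2^3·3; (2/119) = +1 since 119 mod 8 = 7, so (24/119) = (+1)^3·(3/119); sign now +1
reciprocity: (3/119) = -1·(119/3) since 3 mod 4 = 3, 119 mod 4 = 3; sign now -1
(119/3) = (2/3)   [reduce mod 3]
2 = 2^1·1; (2/3) = -1 since 3 mod 8 = 3, so (2/3) = (-1)^1·(1/3); sign now +1
(1/3) = 1; final value = sign = +1

1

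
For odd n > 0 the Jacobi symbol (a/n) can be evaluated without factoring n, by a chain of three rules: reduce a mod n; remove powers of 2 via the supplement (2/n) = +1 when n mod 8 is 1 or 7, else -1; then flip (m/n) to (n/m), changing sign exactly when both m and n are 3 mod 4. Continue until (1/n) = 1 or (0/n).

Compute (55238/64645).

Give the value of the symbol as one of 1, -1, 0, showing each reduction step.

-1

factor out 2^1: 55238 = 2^1·27619; with 64645 mod 8 = 5, (2/64645) = -1; sign now -1; continue with (27619/64645)
flip (27619/64645) -> (64645/27619): both odd, 27619 mod 4 = 3, 64645 mod 4 = 1, so the flip contributes +1; sign now -1
(64645/27619): 64645 mod 27619 = 9407, so (64645/27619) = (9407/27619)
flip (9407/27619) -> (27619/9407): both odd, 9407 mod 4 = 3, 27619 mod 4 = 3, so the flip contributes -1; sign now +1
(27619/9407): 27619 mod 9407 = 8805, so (27619/9407) = (8805/9407)
flip (8805/9407) -> (9407/8805): both odd, 8805 mod 4 = 1, 9407 mod 4 = 3, so the flip contributes +1; sign now +1
(9407/8805): 9407 mod 8805 = 602, so (9407/8805) = (602/8805)
factor out 2^1: 602 = 2^1·301; with 8805 mod 8 = 5, (2/8805) = -1; sign now -1; continue with (301/8805)
flip (301/8805) -> (8805/301): both odd, 301 mod 4 = 1, 8805 mod 4 = 1, so the flip contributes +1; sign now -1
(8805/301): 8805 mod 301 = 76, so (8805/301) = (76/301)
factor out 2^2: 76 = 2^2·19; with 301 mod 8 = 5, (2/301) = -1; sign now -1; continue with (19/301)
flip (19/301) -> (301/19): both odd, 19 mod 4 = 3, 301 mod 4 = 1, so the flip contributes +1; sign now -1
(301/19): 301 mod 19 = 16, so (301/19) = (16/19)
factor out 2^4: 16 = 2^4·1; with 19 mod 8 = 3, (2/19) = -1; sign now -1; continue with (1/19)
reached (1/19) = 1, so the symbol is -1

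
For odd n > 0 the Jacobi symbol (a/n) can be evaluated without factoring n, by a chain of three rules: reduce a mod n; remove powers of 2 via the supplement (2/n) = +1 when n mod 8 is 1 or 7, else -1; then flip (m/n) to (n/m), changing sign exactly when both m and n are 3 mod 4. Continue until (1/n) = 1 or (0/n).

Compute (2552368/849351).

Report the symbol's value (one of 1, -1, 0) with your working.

-1

(2552368/849351): 2552368 mod 849351 = 4315, so (2552368/849351) = (4315/849351)
flip (4315/849351) -> (849351/4315): both odd, 4315 mod 4 = 3, 849351 mod 4 = 3, so the flip contributes -1; sign now -1
(849351/4315): 849351 mod 4315 = 3611, so (849351/4315) = (3611/4315)
flip (3611/4315) -> (4315/3611): both odd, 3611 mod 4 = 3, 4315 mod 4 = 3, so the flip contributes -1; sign now +1
(4315/3611): 4315 mod 3611 = 704, so (4315/3611) = (704/3611)
factor out 2^6: 704 = 2^6·11; with 3611 mod 8 = 3, (2/3611) = -1; sign now +1; continue with (11/3611)
flip (11/3611) -> (3611/11): both odd, 11 mod 4 = 3, 3611 mod 4 = 3, so the flip contributes -1; sign now -1
(3611/11): 3611 mod 11 = 3, so (3611/11) = (3/11)
flip (3/11) -> (11/3): both odd, 3 mod 4 = 3, 11 mod 4 = 3, so the flip contributes -1; sign now +1
(11/3): 11 mod 3 = 2, so (11/3) = (2/3)
factor out 2^1: 2 = 2^1·1; with 3 mod 8 = 3, (2/3) = -1; sign now -1; continue with (1/3)
reached (1/3) = 1, so the symbol is -1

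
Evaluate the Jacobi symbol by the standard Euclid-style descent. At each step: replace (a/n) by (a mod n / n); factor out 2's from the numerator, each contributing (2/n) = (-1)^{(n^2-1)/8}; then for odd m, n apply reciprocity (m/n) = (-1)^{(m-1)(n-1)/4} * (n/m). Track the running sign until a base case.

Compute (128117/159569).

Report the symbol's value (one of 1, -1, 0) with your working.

reciprocity: (128117/159569) = +1·(159569/128117) since 128117 mod 4 = 1, 159569 mod 4 = 1; sign now +1
(159569/128117) = (31452/128117)   [reduce mod 128117]
31452 = 2^2·7863; (2/128117) = -1 since 128117 mod 8 = 5, so (31452/128117) = (-1)^2·(7863/128117); sign now +1
reciprocity: (7863/128117) = +1·(128117/7863) since 7863 mod 4 = 3, 128117 mod 4 = 1; sign now +1
(128117/7863) = (2309/7863)   [reduce mod 7863]
reciprocity: (2309/7863) = +1·(7863/2309) since 2309 mod 4 = 1, 7863 mod 4 = 3; sign now +1
(7863/2309) = (936/2309)   [reduce mod 2309]
936 = 2^3·117; (2/2309) = -1 since 2309 mod 8 = 5, so (936/2309) = (-1)^3·(117/2309); sign now -1
reciprocity: (117/2309) = +1·(2309/117) since 117 mod 4 = 1, 2309 mod 4 = 1; sign now -1
(2309/117) = (86/117)   [reduce mod 117]
86 = 2^1·43; (2/117) = -1 since 117 mod 8 = 5, so (86/117) = (-1)^1·(43/117); sign now +1
reciprocity: (43/117) = +1·(117/43) since 43 mod 4 = 3, 117 mod 4 = 1; sign now +1
(117/43) = (31/43)   [reduce mod 43]
reciprocity: (31/43) = -1·(43/31) since 31 mod 4 = 3, 43 mod 4 = 3; sign now -1
(43/31) = (12/31)   [reduce mod 31]
12 = 2^2·3; (2/31) = +1 since 31 mod 8 = 7, so (12/31) = (+1)^2·(3/31); sign now -1
reciprocity: (3/31) = -1·(31/3) since 3 mod 4 = 3, 31 mod 4 = 3; sign now +1
(31/3) = (1/3)   [reduce mod 3]
(1/3) = 1; final value = sign = +1

1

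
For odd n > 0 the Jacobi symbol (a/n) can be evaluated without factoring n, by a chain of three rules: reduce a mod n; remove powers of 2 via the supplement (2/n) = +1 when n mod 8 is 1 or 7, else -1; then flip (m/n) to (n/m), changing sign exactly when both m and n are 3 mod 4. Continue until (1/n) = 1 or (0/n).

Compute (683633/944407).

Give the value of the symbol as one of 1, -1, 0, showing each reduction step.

-1

reciprocity: (683633/944407) = +1·(944407/683633) since 683633 mod 4 = 1, 944407 mod 4 = 3; sign now +1
(944407/683633) = (260774/683633)   [reduce mod 683633]
260774 = 2^1·130387; (2/683633) = +1 since 683633 mod 8 = 1, so (260774/683633) = (+1)^1·(130387/683633); sign now +1
reciprocity: (130387/683633) = +1·(683633/130387) since 130387 mod 4 = 3, 683633 mod 4 = 1; sign now +1
(683633/130387) = (31698/130387)   [reduce mod 130387]
31698 = 2^1·15849; (2/130387) = -1 since 130387 mod 8 = 3, so (31698/130387) = (-1)^1·(15849/130387); sign now -1
reciprocity: (15849/130387) = +1·(130387/15849) since 15849 mod 4 = 1, 130387 mod 4 = 3; sign now -1
(130387/15849) = (3595/15849)   [reduce mod 15849]
reciprocity: (3595/15849) = +1·(15849/3595) since 3595 mod 4 = 3, 15849 mod 4 = 1; sign now -1
(15849/3595) = (1469/3595)   [reduce mod 3595]
reciprocity: (1469/3595) = +1·(3595/1469) since 1469 mod 4 = 1, 3595 mod 4 = 3; sign now -1
(3595/1469) = (657/1469)   [reduce mod 1469]
reciprocity: (657/1469) = +1·(1469/657) since 657 mod 4 = 1, 1469 mod 4 = 1; sign now -1
(1469/657) = (155/657)   [reduce mod 657]
reciprocity: (155/657) = +1·(657/155) since 155 mod 4 = 3, 657 mod 4 = 1; sign now -1
(657/155) = (37/155)   [reduce mod 155]
reciprocity: (37/155) = +1·(155/37) since 37 mod 4 = 1, 155 mod 4 = 3; sign now -1
(155/37) = (7/37)   [reduce mod 37]
reciprocity: (7/37) = +1·(37/7) since 7 mod 4 = 3, 37 mod 4 = 1; sign now -1
(37/7) = (2/7)   [reduce mod 7]
2 = 2^1·1; (2/7) = +1 since 7 mod 8 = 7, so (2/7) = (+1)^1·(1/7); sign now -1
(1/7) = 1; final value = sign = -1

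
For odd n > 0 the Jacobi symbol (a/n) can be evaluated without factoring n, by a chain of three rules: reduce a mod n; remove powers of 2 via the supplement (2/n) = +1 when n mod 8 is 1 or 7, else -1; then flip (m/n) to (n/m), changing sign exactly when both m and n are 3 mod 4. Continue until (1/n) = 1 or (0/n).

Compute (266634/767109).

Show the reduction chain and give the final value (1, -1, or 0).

0

266634 = 2^1·133317; (2/767109) = -1 since 767109 mod 8 = 5, so (266634/767109) = (-1)^1·(133317/767109); sign now -1
reciprocity: (133317/767109) = +1·(767109/133317) since 133317 mod 4 = 1, 767109 mod 4 = 1; sign now -1
(767109/133317) = (100524/133317)   [reduce mod 133317]
100524 = 2^2·25131; (2/133317) = -1 since 133317 mod 8 = 5, so (100524/133317) = (-1)^2·(25131/133317); sign now -1
reciprocity: (25131/133317) = +1·(133317/25131) since 25131 mod 4 = 3, 133317 mod 4 = 1; sign now -1
(133317/25131) = (7662/25131)   [reduce mod 25131]
7662 = 2^1·3831; (2/25131) = -1 since 25131 mod 8 = 3, so (7662/25131) = (-1)^1·(3831/25131); sign now +1
reciprocity: (3831/25131) = -1·(25131/3831) since 3831 mod 4 = 3, 25131 mod 4 = 3; sign now -1
(25131/3831) = (2145/3831)   [reduce mod 3831]
reciprocity: (2145/3831) = +1·(3831/2145) since 2145 mod 4 = 1, 3831 mod 4 = 3; sign now -1
(3831/2145) = (1686/2145)   [reduce mod 2145]
1686 = 2^1·843; (2/2145) = +1 since 2145 mod 8 = 1, so (1686/2145) = (+1)^1·(843/2145); sign now -1
reciprocity: (843/2145) = +1·(2145/843) since 843 mod 4 = 3, 2145 mod 4 = 1; sign now -1
(2145/843) = (459/843)   [reduce mod 843]
reciprocity: (459/843) = -1·(843/459) since 459 mod 4 = 3, 843 mod 4 = 3; sign now +1
(843/459) = (384/459)   [reduce mod 459]
384 = 2^7·3; (2/459) = -1 since 459 mod 8 = 3, so (384/459) = (-1)^7·(3/459); sign now -1
reciprocity: (3/459) = -1·(459/3) since 3 mod 4 = 3, 459 mod 4 = 3; sign now +1
(459/3) = (0/3)   [reduce mod 3]
(0/3) = 0   [gcd(a, n) > 1]; final value = 0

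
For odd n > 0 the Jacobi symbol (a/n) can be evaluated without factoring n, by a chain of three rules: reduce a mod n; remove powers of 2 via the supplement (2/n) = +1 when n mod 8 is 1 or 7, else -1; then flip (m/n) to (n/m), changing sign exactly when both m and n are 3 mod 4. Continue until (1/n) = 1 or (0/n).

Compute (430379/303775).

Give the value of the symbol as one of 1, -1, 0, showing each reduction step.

-1

(430379/303775) = (126604/303775)   [reduce mod 303775]
126604 = 2^2·31651; (2/303775) = +1 since 303775 mod 8 = 7, so (126604/303775) = (+1)^2·(31651/303775); sign now +1
reciprocity: (31651/303775) = -1·(303775/31651) since 31651 mod 4 = 3, 303775 mod 4 = 3; sign now -1
(303775/31651) = (18916/31651)   [reduce mod 31651]
18916 = 2^2·4729; (2/31651) = -1 since 31651 mod 8 = 3, so (18916/31651) = (-1)^2·(4729/31651); sign now -1
reciprocity: (4729/31651) = +1·(31651/4729) since 4729 mod 4 = 1, 31651 mod 4 = 3; sign now -1
(31651/4729) = (3277/4729)   [reduce mod 4729]
reciprocity: (3277/4729) = +1·(4729/3277) since 3277 mod 4 = 1, 4729 mod 4 = 1; sign now -1
(4729/3277) = (1452/3277)   [reduce mod 3277]
1452 = 2^2·363; (2/3277) = -1 since 3277 mod 8 = 5, so (1452/3277) = (-1)^2·(363/3277); sign now -1
reciprocity: (363/3277) = +1·(3277/363) since 363 mod 4 = 3, 3277 mod 4 = 1; sign now -1
(3277/363) = (10/363)   [reduce mod 363]
10 = 2^1·5; (2/363) = -1 since 363 mod 8 = 3, so (10/363) = (-1)^1·(5/363); sign now +1
reciprocity: (5/363) = +1·(363/5) since 5 mod 4 = 1, 363 mod 4 = 3; sign now +1
(363/5) = (3/5)   [reduce mod 5]
reciprocity: (3/5) = +1·(5/3) since 3 mod 4 = 3, 5 mod 4 = 1; sign now +1
(5/3) = (2/3)   [reduce mod 3]
2 = 2^1·1; (2/3) = -1 since 3 mod 8 = 3, so (2/3) = (-1)^1·(1/3); sign now -1
(1/3) = 1; final value = sign = -1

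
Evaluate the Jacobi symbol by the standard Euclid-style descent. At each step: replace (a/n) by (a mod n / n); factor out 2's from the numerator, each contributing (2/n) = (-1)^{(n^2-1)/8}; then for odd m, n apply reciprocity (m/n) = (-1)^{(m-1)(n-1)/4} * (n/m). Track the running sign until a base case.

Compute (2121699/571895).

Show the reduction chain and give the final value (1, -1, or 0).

1

(2121699/571895): 2121699 mod 571895 = 406014, so (2121699/571895) = (406014/571895)
factor out 2^1: 406014 = 2^1·203007; with 571895 mod 8 = 7, (2/571895) = +1; sign now +1; continue with (203007/571895)
flip (203007/571895) -> (571895/203007): both odd, 203007 mod 4 = 3, 571895 mod 4 = 3, so the flip contributes -1; sign now -1
(571895/203007): 571895 mod 203007 = 165881, so (571895/203007) = (165881/203007)
flip (165881/203007) -> (203007/165881): both odd, 165881 mod 4 = 1, 203007 mod 4 = 3, so the flip contributes +1; sign now -1
(203007/165881): 203007 mod 165881 = 37126, so (203007/165881) = (37126/165881)
factor out 2^1: 37126 = 2^1·18563; with 165881 mod 8 = 1, (2/165881) = +1; sign now -1; continue with (18563/165881)
flip (18563/165881) -> (165881/18563): both odd, 18563 mod 4 = 3, 165881 mod 4 = 1, so the flip contributes +1; sign now -1
(165881/18563): 165881 mod 18563 = 17377, so (165881/18563) = (17377/18563)
flip (17377/18563) -> (18563/17377): both odd, 17377 mod 4 = 1, 18563 mod 4 = 3, so the flip contributes +1; sign now -1
(18563/17377): 18563 mod 17377 = 1186, so (18563/17377) = (1186/17377)
factor out 2^1: 1186 = 2^1·593; with 17377 mod 8 = 1, (2/17377) = +1; sign now -1; continue with (593/17377)
flip (593/17377) -> (17377/593): both odd, 593 mod 4 = 1, 17377 mod 4 = 1, so the flip contributes +1; sign now -1
(17377/593): 17377 mod 593 = 180, so (17377/593) = (180/593)
factor out 2^2: 180 = 2^2·45; with 593 mod 8 = 1, (2/593) = +1; sign now -1; continue with (45/593)
flip (45/593) -> (593/45): both odd, 45 mod 4 = 1, 593 mod 4 = 1, so the flip contributes +1; sign now -1
(593/45): 593 mod 45 = 8, so (593/45) = (8/45)
factor out 2^3: 8 = 2^3·1; with 45 mod 8 = 5, (2/45) = -1; sign now +1; continue with (1/45)
reached (1/45) = 1, so the symbol is +1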